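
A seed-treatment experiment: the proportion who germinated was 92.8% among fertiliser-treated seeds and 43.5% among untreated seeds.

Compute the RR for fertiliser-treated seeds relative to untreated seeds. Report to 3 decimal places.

RR = 0.9280 / 0.4350 = 2.133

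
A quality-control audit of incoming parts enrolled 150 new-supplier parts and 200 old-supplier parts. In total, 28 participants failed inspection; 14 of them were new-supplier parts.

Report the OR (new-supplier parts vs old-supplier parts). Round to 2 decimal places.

1.37

new-supplier parts without the outcome: 150 − 14 = 136
old-supplier parts with the outcome: 28 − 14 = 14
old-supplier parts without the outcome: 200 − 14 = 186
odds, new-supplier parts = 14/136 = 0.1029
odds, old-supplier parts = 14/186 = 0.0753
OR = 0.1029 / 0.0753 = 1.37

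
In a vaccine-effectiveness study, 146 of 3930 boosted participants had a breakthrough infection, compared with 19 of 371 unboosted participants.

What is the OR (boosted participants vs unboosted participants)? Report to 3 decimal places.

OR = (146 × 352) / (3784 × 19) = 51392/71896 ≈ 0.715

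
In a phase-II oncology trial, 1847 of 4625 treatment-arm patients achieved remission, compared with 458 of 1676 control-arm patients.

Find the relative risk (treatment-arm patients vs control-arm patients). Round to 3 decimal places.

1.461

risk, treatment-arm patients = 1847/4625 = 0.3994
risk, control-arm patients = 458/1676 = 0.2733
RR = 0.3994 / 0.2733 = 1.461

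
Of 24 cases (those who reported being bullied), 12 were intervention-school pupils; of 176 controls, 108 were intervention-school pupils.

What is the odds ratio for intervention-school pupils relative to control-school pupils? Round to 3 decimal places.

OR = (12 × 68) / (108 × 12) = 816/1296 ≈ 0.630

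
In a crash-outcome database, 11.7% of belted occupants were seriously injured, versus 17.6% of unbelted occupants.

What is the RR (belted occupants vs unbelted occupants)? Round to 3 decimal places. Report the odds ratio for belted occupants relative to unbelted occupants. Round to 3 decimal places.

RR = 0.665; OR = 0.620

RR = 0.1170 / 0.1760 = 0.665
odds, belted occupants = 0.1170/0.8830 = 0.1325
odds, unbelted occupants = 0.1760/0.8240 = 0.2136
OR = 0.1325 / 0.2136 = 0.620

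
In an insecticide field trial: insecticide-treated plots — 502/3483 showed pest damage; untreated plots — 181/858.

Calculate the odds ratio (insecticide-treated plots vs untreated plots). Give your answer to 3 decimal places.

OR = (502 × 677) / (2981 × 181) = 339854/539561 ≈ 0.630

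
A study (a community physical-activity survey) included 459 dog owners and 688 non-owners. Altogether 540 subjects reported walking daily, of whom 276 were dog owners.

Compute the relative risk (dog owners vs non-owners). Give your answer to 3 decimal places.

1.567

dog owners without the outcome: 459 − 276 = 183
non-owners with the outcome: 540 − 276 = 264
non-owners without the outcome: 688 − 264 = 424
risk, dog owners = 276/459 = 0.6013
risk, non-owners = 264/688 = 0.3837
RR = 0.6013 / 0.3837 = 1.567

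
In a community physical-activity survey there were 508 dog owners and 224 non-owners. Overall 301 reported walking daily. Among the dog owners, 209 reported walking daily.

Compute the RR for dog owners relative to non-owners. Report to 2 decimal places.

1.00

dog owners without the outcome: 508 − 209 = 299
non-owners with the outcome: 301 − 209 = 92
non-owners without the outcome: 224 − 92 = 132
risk, dog owners = 209/508 = 0.4114
risk, non-owners = 92/224 = 0.4107
RR = 0.4114 / 0.4107 = 1.00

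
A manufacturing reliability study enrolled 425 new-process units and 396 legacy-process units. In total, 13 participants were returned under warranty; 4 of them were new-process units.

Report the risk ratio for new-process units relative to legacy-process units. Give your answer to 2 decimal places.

0.41

new-process units without the outcome: 425 − 4 = 421
legacy-process units with the outcome: 13 − 4 = 9
legacy-process units without the outcome: 396 − 9 = 387
risk, new-process units = 4/425 = 0.00941
risk, legacy-process units = 9/396 = 0.02273
RR = 0.00941 / 0.02273 = 0.41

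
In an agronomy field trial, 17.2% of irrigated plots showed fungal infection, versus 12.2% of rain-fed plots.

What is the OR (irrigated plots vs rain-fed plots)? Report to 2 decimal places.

odds, irrigated plots = 0.1720/0.8280 = 0.2077
odds, rain-fed plots = 0.1220/0.8780 = 0.1390
OR = 0.2077 / 0.1390 = 1.49

OR = 1.49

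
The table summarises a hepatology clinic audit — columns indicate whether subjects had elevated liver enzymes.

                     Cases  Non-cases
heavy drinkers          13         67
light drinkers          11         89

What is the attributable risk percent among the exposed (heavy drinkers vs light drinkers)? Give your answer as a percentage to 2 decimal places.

risk, heavy drinkers = 13/80 = 0.1625
risk, light drinkers = 11/100 = 0.1100
AR% = (0.1625 − 0.1100) / 0.1625 = 0.3231 → 32.31%

32.31%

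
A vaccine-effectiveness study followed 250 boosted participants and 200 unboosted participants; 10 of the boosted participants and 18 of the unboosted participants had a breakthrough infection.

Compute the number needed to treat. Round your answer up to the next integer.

20

risk, boosted participants = 10/250 = 0.040000
risk, unboosted participants = 18/200 = 0.090000
absolute risk difference = 0.050000
1 / 0.050000 = 20.000 → round up → 20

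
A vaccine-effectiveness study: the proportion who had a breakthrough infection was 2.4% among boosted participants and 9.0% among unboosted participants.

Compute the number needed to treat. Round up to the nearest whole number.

NNT = 16

absolute risk difference = 0.066000
1 / 0.066000 = 15.152 → round up → 16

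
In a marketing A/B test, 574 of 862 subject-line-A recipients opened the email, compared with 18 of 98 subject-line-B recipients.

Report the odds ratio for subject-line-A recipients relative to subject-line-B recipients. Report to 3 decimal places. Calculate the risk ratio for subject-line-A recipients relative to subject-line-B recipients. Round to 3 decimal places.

OR = (574 × 80) / (288 × 18) = 45920/5184 ≈ 8.858
risk, subject-line-A recipients = 574/862 = 0.6659
risk, subject-line-B recipients = 18/98 = 0.1837
RR = 0.6659 / 0.1837 = 3.625

OR = 8.858; RR = 3.625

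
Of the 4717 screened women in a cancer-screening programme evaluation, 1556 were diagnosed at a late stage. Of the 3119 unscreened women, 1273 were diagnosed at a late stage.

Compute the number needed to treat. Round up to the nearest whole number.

NNT = 13

risk, screened women = 1556/4717 = 0.329871
risk, unscreened women = 1273/3119 = 0.408144
absolute risk difference = 0.078273
1 / 0.078273 = 12.776 → round up → 13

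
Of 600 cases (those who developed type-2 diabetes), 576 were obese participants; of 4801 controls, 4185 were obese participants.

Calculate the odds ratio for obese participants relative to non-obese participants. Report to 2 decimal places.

OR = (576 × 616) / (4185 × 24) = 354816/100440 ≈ 3.53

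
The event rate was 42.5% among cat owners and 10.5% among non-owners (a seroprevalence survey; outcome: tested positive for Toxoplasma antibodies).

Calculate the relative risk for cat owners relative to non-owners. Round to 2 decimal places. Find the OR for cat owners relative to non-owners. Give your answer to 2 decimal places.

RR = 0.4250 / 0.1050 = 4.05
odds, cat owners = 0.4250/0.5750 = 0.7391
odds, non-owners = 0.1050/0.8950 = 0.1173
OR = 0.7391 / 0.1173 = 6.30

RR = 4.05; OR = 6.30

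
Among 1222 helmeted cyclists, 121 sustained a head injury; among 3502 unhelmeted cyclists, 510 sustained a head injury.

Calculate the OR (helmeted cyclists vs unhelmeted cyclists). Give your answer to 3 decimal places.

OR = (121 × 2992) / (1101 × 510) = 362032/561510 ≈ 0.645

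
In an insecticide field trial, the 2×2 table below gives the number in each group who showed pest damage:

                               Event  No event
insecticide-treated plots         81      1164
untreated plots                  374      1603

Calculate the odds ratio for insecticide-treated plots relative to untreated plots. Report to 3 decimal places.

odds, insecticide-treated plots = 81/1164 = 0.0696
odds, untreated plots = 374/1603 = 0.2333
OR = 0.0696 / 0.2333 = 0.298

OR = 0.298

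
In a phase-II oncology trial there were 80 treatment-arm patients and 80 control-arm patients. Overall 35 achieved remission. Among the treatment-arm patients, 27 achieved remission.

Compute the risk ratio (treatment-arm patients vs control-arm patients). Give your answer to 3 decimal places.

treatment-arm patients without the outcome: 80 − 27 = 53
control-arm patients with the outcome: 35 − 27 = 8
control-arm patients without the outcome: 80 − 8 = 72
risk, treatment-arm patients = 27/80 = 0.3375
risk, control-arm patients = 8/80 = 0.1000
RR = 0.3375 / 0.1000 = 3.375

3.375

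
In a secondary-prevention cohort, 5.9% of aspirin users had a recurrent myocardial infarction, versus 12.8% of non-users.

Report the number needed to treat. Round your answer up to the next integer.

absolute risk difference = 0.069000
1 / 0.069000 = 14.493 → round up → 15

NNT = 15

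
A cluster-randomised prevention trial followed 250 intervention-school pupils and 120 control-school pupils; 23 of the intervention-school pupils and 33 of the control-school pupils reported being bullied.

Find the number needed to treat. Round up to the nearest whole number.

6

risk, intervention-school pupils = 23/250 = 0.092000
risk, control-school pupils = 33/120 = 0.275000
absolute risk difference = 0.183000
1 / 0.183000 = 5.464 → round up → 6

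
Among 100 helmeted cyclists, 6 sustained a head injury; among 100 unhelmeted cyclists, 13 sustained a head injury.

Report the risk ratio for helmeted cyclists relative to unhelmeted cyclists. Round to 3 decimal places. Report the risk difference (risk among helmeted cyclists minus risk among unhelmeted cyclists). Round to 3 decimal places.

RR = 0.462; RD = -0.070

risk, helmeted cyclists = 6/100 = 0.0600
risk, unhelmeted cyclists = 13/100 = 0.1300
RR = 0.0600 / 0.1300 = 0.462
risk difference = 0.0600 − 0.1300 = -0.070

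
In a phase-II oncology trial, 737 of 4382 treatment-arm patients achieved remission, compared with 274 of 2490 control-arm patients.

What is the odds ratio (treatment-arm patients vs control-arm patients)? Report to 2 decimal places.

odds, treatment-arm patients = 737/3645 = 0.2022
odds, control-arm patients = 274/2216 = 0.1236
OR = 0.2022 / 0.1236 = 1.64

1.64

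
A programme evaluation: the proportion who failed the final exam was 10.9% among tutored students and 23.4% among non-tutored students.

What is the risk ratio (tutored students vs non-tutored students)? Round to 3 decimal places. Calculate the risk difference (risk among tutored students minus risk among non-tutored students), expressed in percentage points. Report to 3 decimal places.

RR = 0.1090 / 0.2340 = 0.466
risk difference = 0.1090 − 0.2340 = -0.1250 → -12.500 percentage points

RR = 0.466; RD = -12.500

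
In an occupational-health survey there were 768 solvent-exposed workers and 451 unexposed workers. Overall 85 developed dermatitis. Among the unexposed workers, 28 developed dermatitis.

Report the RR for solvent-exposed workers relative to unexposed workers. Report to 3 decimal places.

1.195

solvent-exposed workers with the outcome: 85 − 28 = 57
solvent-exposed workers without the outcome: 768 − 57 = 711
unexposed workers without the outcome: 451 − 28 = 423
risk, solvent-exposed workers = 57/768 = 0.0742
risk, unexposed workers = 28/451 = 0.0621
RR = 0.0742 / 0.0621 = 1.195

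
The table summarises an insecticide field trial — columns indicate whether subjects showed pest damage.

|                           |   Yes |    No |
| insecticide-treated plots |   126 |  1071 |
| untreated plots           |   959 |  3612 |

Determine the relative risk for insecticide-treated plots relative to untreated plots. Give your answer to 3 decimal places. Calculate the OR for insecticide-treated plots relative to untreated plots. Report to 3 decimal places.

risk, insecticide-treated plots = 126/1197 = 0.1053
risk, untreated plots = 959/4571 = 0.2098
RR = 0.1053 / 0.2098 = 0.502
OR = (126 × 3612) / (1071 × 959) = 455112/1027089 ≈ 0.443

RR = 0.502; OR = 0.443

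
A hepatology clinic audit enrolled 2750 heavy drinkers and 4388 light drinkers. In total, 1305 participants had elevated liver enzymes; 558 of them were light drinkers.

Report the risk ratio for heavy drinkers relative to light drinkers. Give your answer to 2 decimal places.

heavy drinkers with the outcome: 1305 − 558 = 747
heavy drinkers without the outcome: 2750 − 747 = 2003
light drinkers without the outcome: 4388 − 558 = 3830
risk, heavy drinkers = 747/2750 = 0.2716
risk, light drinkers = 558/4388 = 0.1272
RR = 0.2716 / 0.1272 = 2.14

2.14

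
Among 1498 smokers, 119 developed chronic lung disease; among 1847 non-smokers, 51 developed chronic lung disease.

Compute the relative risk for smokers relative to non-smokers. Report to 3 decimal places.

2.877

risk, smokers = 119/1498 = 0.07944
risk, non-smokers = 51/1847 = 0.02761
RR = 0.07944 / 0.02761 = 2.877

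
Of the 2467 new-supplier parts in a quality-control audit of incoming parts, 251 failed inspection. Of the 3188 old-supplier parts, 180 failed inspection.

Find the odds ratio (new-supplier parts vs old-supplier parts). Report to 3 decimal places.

OR = (251 × 3008) / (2216 × 180) = 755008/398880 ≈ 1.893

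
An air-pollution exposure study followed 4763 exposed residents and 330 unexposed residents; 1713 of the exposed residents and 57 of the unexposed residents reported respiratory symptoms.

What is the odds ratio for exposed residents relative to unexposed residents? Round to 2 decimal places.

odds, exposed residents = 1713/3050 = 0.5616
odds, unexposed residents = 57/273 = 0.2088
OR = 0.5616 / 0.2088 = 2.69

2.69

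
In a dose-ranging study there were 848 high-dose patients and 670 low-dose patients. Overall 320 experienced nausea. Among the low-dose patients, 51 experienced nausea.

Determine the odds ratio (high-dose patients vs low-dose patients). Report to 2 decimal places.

5.64

high-dose patients with the outcome: 320 − 51 = 269
high-dose patients without the outcome: 848 − 269 = 579
low-dose patients without the outcome: 670 − 51 = 619
odds, high-dose patients = 269/579 = 0.4646
odds, low-dose patients = 51/619 = 0.0824
OR = 0.4646 / 0.0824 = 5.64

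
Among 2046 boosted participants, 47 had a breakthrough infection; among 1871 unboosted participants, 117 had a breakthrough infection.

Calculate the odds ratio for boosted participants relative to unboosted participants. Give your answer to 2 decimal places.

odds, boosted participants = 47/1999 = 0.02351
odds, unboosted participants = 117/1754 = 0.06670
OR = 0.02351 / 0.06670 = 0.35

OR = 0.35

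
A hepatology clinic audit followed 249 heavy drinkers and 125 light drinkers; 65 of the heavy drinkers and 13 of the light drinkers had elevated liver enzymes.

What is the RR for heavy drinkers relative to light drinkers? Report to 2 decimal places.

RR = 2.51

risk, heavy drinkers = 65/249 = 0.2610
risk, light drinkers = 13/125 = 0.1040
RR = 0.2610 / 0.1040 = 2.51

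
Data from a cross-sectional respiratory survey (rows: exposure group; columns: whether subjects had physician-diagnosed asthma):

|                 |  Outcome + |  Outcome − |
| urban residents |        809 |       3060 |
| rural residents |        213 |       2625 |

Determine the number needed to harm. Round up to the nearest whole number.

NNH = 8

risk, urban residents = 809/3869 = 0.209098
risk, rural residents = 213/2838 = 0.075053
absolute risk difference = 0.134045
1 / 0.134045 = 7.460 → round up → 8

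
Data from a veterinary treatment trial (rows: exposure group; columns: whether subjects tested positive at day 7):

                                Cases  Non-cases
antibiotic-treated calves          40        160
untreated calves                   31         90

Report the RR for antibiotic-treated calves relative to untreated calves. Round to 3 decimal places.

risk, antibiotic-treated calves = 40/200 = 0.2000
risk, untreated calves = 31/121 = 0.2562
RR = 0.2000 / 0.2562 = 0.781

RR ≈ 0.781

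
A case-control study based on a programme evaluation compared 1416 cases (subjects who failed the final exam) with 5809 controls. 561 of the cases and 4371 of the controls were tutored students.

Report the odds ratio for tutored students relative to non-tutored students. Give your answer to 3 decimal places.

OR = (561 × 1438) / (4371 × 855) = 806718/3737205 ≈ 0.216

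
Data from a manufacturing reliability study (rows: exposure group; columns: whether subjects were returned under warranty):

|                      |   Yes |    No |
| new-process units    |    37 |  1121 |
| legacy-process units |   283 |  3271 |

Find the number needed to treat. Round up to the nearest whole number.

risk, new-process units = 37/1158 = 0.031952
risk, legacy-process units = 283/3554 = 0.079629
absolute risk difference = 0.047677
1 / 0.047677 = 20.974 → round up → 21

21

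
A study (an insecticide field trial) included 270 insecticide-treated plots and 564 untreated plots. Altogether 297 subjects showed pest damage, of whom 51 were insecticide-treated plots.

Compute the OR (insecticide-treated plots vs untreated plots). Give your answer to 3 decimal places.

0.301

insecticide-treated plots without the outcome: 270 − 51 = 219
untreated plots with the outcome: 297 − 51 = 246
untreated plots without the outcome: 564 − 246 = 318
OR = (51 × 318) / (219 × 246) = 16218/53874 ≈ 0.301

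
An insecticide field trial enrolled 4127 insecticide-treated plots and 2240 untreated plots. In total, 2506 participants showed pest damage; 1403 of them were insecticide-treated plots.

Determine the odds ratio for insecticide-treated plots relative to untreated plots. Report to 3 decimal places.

insecticide-treated plots without the outcome: 4127 − 1403 = 2724
untreated plots with the outcome: 2506 − 1403 = 1103
untreated plots without the outcome: 2240 − 1103 = 1137
OR = (1403 × 1137) / (2724 × 1103) = 1595211/3004572 ≈ 0.531

OR: 0.531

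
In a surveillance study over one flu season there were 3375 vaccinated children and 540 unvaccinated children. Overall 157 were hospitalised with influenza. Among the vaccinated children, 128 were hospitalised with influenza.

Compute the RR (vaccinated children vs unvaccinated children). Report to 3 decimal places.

vaccinated children without the outcome: 3375 − 128 = 3247
unvaccinated children with the outcome: 157 − 128 = 29
unvaccinated children without the outcome: 540 − 29 = 511
risk, vaccinated children = 128/3375 = 0.03793
risk, unvaccinated children = 29/540 = 0.05370
RR = 0.03793 / 0.05370 = 0.706

RR ≈ 0.706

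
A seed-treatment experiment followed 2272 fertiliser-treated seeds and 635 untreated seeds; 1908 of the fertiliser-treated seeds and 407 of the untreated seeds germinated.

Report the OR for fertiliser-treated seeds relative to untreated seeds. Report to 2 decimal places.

OR = (1908 × 228) / (364 × 407) = 435024/148148 ≈ 2.94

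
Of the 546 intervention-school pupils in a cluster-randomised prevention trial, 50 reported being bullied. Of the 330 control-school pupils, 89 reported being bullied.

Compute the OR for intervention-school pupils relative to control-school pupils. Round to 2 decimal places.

OR = (50 × 241) / (496 × 89) = 12050/44144 ≈ 0.27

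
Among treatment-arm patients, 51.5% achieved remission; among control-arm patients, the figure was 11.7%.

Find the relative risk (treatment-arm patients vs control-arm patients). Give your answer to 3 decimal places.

RR = 0.5150 / 0.1170 = 4.402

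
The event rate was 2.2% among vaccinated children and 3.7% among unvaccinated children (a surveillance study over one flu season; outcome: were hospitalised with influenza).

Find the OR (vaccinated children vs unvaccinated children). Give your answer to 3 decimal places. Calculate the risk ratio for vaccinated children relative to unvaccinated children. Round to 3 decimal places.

odds, vaccinated children = 0.02200/0.97800 = 0.02249
odds, unvaccinated children = 0.03700/0.96300 = 0.03842
OR = 0.02249 / 0.03842 = 0.585
RR = 0.02200 / 0.03700 = 0.595

OR = 0.585; RR = 0.595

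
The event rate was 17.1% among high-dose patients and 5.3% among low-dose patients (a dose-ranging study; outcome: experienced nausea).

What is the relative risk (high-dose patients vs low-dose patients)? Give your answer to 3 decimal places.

RR = 0.1710 / 0.0530 = 3.226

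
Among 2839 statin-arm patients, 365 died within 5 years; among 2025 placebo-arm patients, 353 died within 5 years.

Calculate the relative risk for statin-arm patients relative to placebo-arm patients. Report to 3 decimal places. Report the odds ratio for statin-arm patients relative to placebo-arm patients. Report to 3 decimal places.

risk, statin-arm patients = 365/2839 = 0.1286
risk, placebo-arm patients = 353/2025 = 0.1743
RR = 0.1286 / 0.1743 = 0.738
OR = (365 × 1672) / (2474 × 353) = 610280/873322 ≈ 0.699

RR = 0.738; OR = 0.699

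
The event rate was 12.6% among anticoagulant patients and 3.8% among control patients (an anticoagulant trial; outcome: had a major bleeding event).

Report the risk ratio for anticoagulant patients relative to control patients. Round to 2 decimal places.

RR = 0.12600 / 0.03800 = 3.32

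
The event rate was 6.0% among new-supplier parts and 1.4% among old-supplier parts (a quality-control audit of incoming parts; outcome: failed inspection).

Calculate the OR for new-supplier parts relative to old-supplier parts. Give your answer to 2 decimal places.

4.50

odds, new-supplier parts = 0.06000/0.94000 = 0.06383
odds, old-supplier parts = 0.01400/0.98600 = 0.01420
OR = 0.06383 / 0.01420 = 4.50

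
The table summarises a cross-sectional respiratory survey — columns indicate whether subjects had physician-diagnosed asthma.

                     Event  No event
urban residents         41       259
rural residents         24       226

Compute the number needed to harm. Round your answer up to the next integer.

NNH = 25

risk, urban residents = 41/300 = 0.136667
risk, rural residents = 24/250 = 0.096000
absolute risk difference = 0.040667
1 / 0.040667 = 24.590 → round up → 25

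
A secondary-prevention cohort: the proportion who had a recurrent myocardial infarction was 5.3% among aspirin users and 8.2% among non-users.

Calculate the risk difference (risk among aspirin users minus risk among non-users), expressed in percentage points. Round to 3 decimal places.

RD = -2.900

risk difference = 0.0530 − 0.0820 = -0.0290 → -2.900 percentage points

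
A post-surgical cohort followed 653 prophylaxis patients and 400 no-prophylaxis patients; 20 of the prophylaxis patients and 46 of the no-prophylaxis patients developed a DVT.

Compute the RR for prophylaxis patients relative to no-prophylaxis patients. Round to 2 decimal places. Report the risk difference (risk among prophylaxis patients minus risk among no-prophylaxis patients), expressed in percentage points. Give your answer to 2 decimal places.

risk, prophylaxis patients = 20/653 = 0.03063
risk, no-prophylaxis patients = 46/400 = 0.11500
RR = 0.03063 / 0.11500 = 0.27
risk difference = 0.03063 − 0.11500 = -0.08437 → -8.44 percentage points

RR = 0.27; RD = -8.44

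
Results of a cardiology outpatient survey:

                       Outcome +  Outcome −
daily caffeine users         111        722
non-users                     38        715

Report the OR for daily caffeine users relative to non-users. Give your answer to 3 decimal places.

OR = (111 × 715) / (722 × 38) = 79365/27436 ≈ 2.893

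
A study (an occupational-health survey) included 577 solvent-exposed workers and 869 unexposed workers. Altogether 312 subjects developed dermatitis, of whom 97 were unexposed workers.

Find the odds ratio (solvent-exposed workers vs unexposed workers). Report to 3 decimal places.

OR: 4.727

solvent-exposed workers with the outcome: 312 − 97 = 215
solvent-exposed workers without the outcome: 577 − 215 = 362
unexposed workers without the outcome: 869 − 97 = 772
OR = (215 × 772) / (362 × 97) = 165980/35114 ≈ 4.727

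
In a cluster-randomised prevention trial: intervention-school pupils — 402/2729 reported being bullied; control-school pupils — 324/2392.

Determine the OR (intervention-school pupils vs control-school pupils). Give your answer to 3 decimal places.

OR = (402 × 2068) / (2327 × 324) = 831336/753948 ≈ 1.103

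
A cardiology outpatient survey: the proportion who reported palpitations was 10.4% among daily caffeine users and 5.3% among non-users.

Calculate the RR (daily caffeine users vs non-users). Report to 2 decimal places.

RR = 0.1040 / 0.0530 = 1.96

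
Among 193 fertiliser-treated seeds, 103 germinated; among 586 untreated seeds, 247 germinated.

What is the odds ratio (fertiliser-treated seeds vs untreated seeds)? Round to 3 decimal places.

1.571

odds, fertiliser-treated seeds = 103/90 = 1.1444
odds, untreated seeds = 247/339 = 0.7286
OR = 1.1444 / 0.7286 = 1.571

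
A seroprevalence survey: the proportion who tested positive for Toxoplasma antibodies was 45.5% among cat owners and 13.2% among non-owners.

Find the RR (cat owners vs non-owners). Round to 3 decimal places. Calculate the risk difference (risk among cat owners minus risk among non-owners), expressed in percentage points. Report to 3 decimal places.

RR = 0.4550 / 0.1320 = 3.447
risk difference = 0.4550 − 0.1320 = 0.3230 → 32.300 percentage points

RR = 3.447; RD = 32.300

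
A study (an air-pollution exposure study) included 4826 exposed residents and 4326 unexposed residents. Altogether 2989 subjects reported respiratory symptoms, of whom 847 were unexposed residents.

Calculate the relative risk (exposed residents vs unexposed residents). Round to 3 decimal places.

2.267

exposed residents with the outcome: 2989 − 847 = 2142
exposed residents without the outcome: 4826 − 2142 = 2684
unexposed residents without the outcome: 4326 − 847 = 3479
risk, exposed residents = 2142/4826 = 0.4438
risk, unexposed residents = 847/4326 = 0.1958
RR = 0.4438 / 0.1958 = 2.267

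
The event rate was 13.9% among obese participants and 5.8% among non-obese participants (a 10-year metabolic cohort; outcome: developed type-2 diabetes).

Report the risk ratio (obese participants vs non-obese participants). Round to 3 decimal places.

RR = 0.1390 / 0.0580 = 2.397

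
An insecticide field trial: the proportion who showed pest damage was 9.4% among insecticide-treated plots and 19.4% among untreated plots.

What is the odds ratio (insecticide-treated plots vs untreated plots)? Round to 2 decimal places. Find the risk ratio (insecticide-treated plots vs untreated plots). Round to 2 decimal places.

OR = 0.43; RR = 0.48

odds, insecticide-treated plots = 0.0940/0.9060 = 0.1038
odds, untreated plots = 0.1940/0.8060 = 0.2407
OR = 0.1038 / 0.2407 = 0.43
RR = 0.0940 / 0.1940 = 0.48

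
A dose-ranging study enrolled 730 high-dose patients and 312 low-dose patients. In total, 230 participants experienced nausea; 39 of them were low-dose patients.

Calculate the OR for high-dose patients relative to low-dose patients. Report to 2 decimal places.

2.48

high-dose patients with the outcome: 230 − 39 = 191
high-dose patients without the outcome: 730 − 191 = 539
low-dose patients without the outcome: 312 − 39 = 273
OR = (191 × 273) / (539 × 39) = 52143/21021 ≈ 2.48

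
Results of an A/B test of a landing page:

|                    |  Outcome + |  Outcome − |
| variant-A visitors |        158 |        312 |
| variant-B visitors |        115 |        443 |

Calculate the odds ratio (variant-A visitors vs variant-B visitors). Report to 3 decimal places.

odds, variant-A visitors = 158/312 = 0.5064
odds, variant-B visitors = 115/443 = 0.2596
OR = 0.5064 / 0.2596 = 1.951

OR ≈ 1.951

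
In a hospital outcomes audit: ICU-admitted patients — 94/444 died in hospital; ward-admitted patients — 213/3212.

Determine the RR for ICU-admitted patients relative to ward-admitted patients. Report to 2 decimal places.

risk, ICU-admitted patients = 94/444 = 0.2117
risk, ward-admitted patients = 213/3212 = 0.0663
RR = 0.2117 / 0.0663 = 3.19

RR ≈ 3.19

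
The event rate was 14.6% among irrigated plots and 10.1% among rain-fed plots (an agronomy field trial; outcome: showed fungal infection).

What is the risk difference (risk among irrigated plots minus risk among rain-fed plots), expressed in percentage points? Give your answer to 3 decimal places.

4.500

risk difference = 0.1460 − 0.1010 = 0.0450 → 4.500 percentage points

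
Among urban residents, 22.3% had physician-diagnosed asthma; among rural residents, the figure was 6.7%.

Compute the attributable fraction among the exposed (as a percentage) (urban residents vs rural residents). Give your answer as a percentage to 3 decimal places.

AR% = (0.2230 − 0.0670) / 0.2230 = 0.6996 → 69.955%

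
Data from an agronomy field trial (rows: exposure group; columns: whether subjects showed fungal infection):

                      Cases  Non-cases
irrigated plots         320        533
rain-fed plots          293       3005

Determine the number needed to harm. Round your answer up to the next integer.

4

risk, irrigated plots = 320/853 = 0.375147
risk, rain-fed plots = 293/3298 = 0.088842
absolute risk difference = 0.286305
1 / 0.286305 = 3.493 → round up → 4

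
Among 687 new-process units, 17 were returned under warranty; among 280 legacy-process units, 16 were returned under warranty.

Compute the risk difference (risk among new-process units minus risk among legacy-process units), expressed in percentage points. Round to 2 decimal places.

-3.24

risk, new-process units = 17/687 = 0.02475
risk, legacy-process units = 16/280 = 0.05714
risk difference = 0.02475 − 0.05714 = -0.03240 → -3.24 percentage points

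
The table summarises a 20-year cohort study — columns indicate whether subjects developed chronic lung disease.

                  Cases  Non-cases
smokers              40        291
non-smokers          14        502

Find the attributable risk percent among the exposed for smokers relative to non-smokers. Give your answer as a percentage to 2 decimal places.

risk, smokers = 40/331 = 0.12085
risk, non-smokers = 14/516 = 0.02713
AR% = (0.12085 − 0.02713) / 0.12085 = 0.7755 → 77.55%

AR% ≈ 77.55%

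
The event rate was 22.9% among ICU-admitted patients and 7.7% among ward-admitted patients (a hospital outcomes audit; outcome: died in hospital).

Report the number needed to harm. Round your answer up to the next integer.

absolute risk difference = 0.152000
1 / 0.152000 = 6.579 → round up → 7

7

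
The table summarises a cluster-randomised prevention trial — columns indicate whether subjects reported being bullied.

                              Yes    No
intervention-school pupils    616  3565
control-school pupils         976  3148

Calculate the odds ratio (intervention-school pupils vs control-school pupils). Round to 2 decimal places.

OR = (616 × 3148) / (3565 × 976) = 1939168/3479440 ≈ 0.56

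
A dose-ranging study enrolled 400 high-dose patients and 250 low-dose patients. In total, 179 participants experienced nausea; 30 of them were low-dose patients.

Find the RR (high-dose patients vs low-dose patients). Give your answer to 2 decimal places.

RR = 3.10

high-dose patients with the outcome: 179 − 30 = 149
high-dose patients without the outcome: 400 − 149 = 251
low-dose patients without the outcome: 250 − 30 = 220
risk, high-dose patients = 149/400 = 0.3725
risk, low-dose patients = 30/250 = 0.1200
RR = 0.3725 / 0.1200 = 3.10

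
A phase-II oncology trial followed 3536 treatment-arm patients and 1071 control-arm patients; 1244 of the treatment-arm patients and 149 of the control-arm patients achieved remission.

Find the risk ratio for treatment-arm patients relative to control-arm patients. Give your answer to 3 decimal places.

2.529

risk, treatment-arm patients = 1244/3536 = 0.3518
risk, control-arm patients = 149/1071 = 0.1391
RR = 0.3518 / 0.1391 = 2.529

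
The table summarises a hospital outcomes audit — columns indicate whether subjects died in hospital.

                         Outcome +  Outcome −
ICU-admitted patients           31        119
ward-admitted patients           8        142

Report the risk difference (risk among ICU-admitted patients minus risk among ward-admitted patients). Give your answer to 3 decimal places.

RD ≈ 0.153

risk, ICU-admitted patients = 31/150 = 0.2067
risk, ward-admitted patients = 8/150 = 0.0533
risk difference = 0.2067 − 0.0533 = 0.153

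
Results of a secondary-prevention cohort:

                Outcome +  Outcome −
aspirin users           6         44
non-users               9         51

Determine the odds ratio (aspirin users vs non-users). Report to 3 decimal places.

OR = (6 × 51) / (44 × 9) = 306/396 ≈ 0.773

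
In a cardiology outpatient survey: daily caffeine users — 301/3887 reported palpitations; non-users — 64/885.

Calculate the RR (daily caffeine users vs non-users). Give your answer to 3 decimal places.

RR = 1.071

risk, daily caffeine users = 301/3887 = 0.0774
risk, non-users = 64/885 = 0.0723
RR = 0.0774 / 0.0723 = 1.071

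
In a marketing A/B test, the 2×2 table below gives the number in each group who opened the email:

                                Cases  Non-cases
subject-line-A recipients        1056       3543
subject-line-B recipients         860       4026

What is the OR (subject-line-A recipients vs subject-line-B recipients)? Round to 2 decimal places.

odds, subject-line-A recipients = 1056/3543 = 0.2981
odds, subject-line-B recipients = 860/4026 = 0.2136
OR = 0.2981 / 0.2136 = 1.40

OR: 1.40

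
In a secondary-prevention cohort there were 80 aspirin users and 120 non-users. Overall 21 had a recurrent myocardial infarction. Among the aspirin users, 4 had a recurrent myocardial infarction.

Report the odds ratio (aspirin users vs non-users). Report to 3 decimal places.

OR: 0.319

aspirin users without the outcome: 80 − 4 = 76
non-users with the outcome: 21 − 4 = 17
non-users without the outcome: 120 − 17 = 103
odds, aspirin users = 4/76 = 0.0526
odds, non-users = 17/103 = 0.1650
OR = 0.0526 / 0.1650 = 0.319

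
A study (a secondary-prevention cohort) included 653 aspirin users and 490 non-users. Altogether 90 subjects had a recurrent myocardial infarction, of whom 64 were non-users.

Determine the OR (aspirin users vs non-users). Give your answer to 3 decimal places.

OR: 0.276

aspirin users with the outcome: 90 − 64 = 26
aspirin users without the outcome: 653 − 26 = 627
non-users without the outcome: 490 − 64 = 426
odds, aspirin users = 26/627 = 0.04147
odds, non-users = 64/426 = 0.15023
OR = 0.04147 / 0.15023 = 0.276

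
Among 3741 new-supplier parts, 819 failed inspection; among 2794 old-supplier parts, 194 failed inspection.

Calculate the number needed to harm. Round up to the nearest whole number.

risk, new-supplier parts = 819/3741 = 0.218925
risk, old-supplier parts = 194/2794 = 0.069435
absolute risk difference = 0.149491
1 / 0.149491 = 6.689 → round up → 7

7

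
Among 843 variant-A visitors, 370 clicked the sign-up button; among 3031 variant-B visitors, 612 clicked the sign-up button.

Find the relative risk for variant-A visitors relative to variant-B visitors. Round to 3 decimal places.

RR ≈ 2.174

risk, variant-A visitors = 370/843 = 0.4389
risk, variant-B visitors = 612/3031 = 0.2019
RR = 0.4389 / 0.2019 = 2.174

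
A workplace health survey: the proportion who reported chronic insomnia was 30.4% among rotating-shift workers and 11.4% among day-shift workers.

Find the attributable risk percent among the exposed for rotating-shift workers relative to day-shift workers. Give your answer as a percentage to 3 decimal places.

AR% = (0.3040 − 0.1140) / 0.3040 = 0.6250 → 62.500%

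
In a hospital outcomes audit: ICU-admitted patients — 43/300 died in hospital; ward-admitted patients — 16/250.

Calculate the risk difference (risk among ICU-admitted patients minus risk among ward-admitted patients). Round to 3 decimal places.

risk, ICU-admitted patients = 43/300 = 0.1433
risk, ward-admitted patients = 16/250 = 0.0640
risk difference = 0.1433 − 0.0640 = 0.079

RD = 0.079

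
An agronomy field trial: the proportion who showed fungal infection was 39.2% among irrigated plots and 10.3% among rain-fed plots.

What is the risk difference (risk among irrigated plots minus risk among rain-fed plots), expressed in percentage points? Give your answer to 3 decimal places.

risk difference = 0.3920 − 0.1030 = 0.2890 → 28.900 percentage points

28.900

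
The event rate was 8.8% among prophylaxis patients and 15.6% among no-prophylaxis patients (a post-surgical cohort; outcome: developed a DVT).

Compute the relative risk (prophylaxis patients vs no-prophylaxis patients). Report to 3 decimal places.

RR = 0.0880 / 0.1560 = 0.564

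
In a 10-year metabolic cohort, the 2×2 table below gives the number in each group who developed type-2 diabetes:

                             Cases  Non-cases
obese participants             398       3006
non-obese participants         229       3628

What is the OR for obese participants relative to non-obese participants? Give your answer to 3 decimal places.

odds, obese participants = 398/3006 = 0.1324
odds, non-obese participants = 229/3628 = 0.0631
OR = 0.1324 / 0.0631 = 2.098

2.098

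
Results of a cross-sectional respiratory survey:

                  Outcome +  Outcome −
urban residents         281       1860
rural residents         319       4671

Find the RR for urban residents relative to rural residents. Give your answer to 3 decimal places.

2.053

risk, urban residents = 281/2141 = 0.1312
risk, rural residents = 319/4990 = 0.0639
RR = 0.1312 / 0.0639 = 2.053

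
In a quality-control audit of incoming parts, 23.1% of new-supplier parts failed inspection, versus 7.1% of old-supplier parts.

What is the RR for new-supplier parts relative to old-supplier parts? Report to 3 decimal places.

RR = 0.2310 / 0.0710 = 3.254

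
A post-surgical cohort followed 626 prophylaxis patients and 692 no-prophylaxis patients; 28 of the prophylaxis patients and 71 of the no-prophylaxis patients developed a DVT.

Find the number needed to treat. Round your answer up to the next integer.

risk, prophylaxis patients = 28/626 = 0.044728
risk, no-prophylaxis patients = 71/692 = 0.102601
absolute risk difference = 0.057873
1 / 0.057873 = 17.279 → round up → 18

NNT ≈ 18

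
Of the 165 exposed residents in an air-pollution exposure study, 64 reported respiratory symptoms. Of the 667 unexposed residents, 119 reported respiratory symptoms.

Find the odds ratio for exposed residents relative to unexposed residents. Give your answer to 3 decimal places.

2.918

odds, exposed residents = 64/101 = 0.6337
odds, unexposed residents = 119/548 = 0.2172
OR = 0.6337 / 0.2172 = 2.918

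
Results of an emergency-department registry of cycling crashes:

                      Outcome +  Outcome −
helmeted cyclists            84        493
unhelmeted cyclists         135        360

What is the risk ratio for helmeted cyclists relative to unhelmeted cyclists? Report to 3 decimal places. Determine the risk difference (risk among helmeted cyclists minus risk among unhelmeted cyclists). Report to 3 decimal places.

RR = 0.534; RD = -0.127

risk, helmeted cyclists = 84/577 = 0.1456
risk, unhelmeted cyclists = 135/495 = 0.2727
RR = 0.1456 / 0.2727 = 0.534
risk difference = 0.1456 − 0.2727 = -0.127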